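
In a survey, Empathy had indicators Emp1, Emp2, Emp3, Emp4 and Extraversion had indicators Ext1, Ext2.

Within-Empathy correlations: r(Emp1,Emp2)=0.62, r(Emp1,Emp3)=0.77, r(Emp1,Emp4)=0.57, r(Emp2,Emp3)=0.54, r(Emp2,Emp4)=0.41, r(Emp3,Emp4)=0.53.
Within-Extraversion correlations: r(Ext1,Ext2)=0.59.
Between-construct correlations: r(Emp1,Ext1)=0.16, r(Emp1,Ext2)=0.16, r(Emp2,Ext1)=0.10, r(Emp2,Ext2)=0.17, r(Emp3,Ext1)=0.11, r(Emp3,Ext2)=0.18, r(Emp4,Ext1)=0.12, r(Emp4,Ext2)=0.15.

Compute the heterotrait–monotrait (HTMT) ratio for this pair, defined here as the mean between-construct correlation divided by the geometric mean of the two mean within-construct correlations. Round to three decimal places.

Mean between = 1.15/8 = 0.1438.
Mean within-Emp = 3.44/6 = 0.5733; mean within-Ext = 0.59/1 = 0.5900.
Geometric mean = √(0.5733 × 0.5900) = 0.5816.
HTMT = 0.1438 / 0.5816 = 0.247.

0.247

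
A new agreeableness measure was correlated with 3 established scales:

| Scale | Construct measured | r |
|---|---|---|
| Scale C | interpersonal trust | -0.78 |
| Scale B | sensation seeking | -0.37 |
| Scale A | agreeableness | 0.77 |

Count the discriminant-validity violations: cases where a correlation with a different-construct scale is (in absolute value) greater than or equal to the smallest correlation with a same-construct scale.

Convergent (same construct = agreeableness): Scale A.
Smallest convergent = 0.77. Discriminant |r|: 0.78, 0.37; count ≥ 0.77 → 1.

1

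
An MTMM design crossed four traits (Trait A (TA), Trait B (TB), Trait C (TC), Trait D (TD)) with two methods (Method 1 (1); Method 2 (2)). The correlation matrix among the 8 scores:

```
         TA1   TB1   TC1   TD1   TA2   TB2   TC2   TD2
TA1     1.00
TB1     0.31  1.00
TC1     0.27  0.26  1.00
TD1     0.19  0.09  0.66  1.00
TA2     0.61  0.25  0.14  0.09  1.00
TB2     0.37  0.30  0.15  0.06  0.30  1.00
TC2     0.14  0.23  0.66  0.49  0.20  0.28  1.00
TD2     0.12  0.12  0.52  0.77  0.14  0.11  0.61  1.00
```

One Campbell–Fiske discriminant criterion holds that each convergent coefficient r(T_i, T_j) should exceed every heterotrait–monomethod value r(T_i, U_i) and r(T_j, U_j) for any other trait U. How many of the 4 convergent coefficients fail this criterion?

Checking each validity diagonal entry against its comparison values:
TA (methods 1·2): 0.61 vs {0.31, 0.30, 0.27, 0.20, 0.19, 0.14} → pass.
TB (methods 1·2): 0.30 vs {0.31, 0.30, 0.26, 0.28, 0.09, 0.11} → fail.
TC (methods 1·2): 0.66 vs {0.27, 0.20, 0.26, 0.28, 0.66, 0.61} → fail.
TD (methods 1·2): 0.77 vs {0.19, 0.14, 0.09, 0.11, 0.66, 0.61} → pass.
2 of 4 fail.

2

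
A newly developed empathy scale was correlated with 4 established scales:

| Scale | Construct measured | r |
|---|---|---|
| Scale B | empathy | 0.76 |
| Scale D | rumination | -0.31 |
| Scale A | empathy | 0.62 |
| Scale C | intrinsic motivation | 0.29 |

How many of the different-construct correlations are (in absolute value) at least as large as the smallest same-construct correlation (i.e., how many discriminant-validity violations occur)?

0

Convergent (same construct = empathy): Scale B, Scale A.
Smallest convergent = 0.62. Discriminant |r|: 0.31, 0.29; count ≥ 0.62 → 0.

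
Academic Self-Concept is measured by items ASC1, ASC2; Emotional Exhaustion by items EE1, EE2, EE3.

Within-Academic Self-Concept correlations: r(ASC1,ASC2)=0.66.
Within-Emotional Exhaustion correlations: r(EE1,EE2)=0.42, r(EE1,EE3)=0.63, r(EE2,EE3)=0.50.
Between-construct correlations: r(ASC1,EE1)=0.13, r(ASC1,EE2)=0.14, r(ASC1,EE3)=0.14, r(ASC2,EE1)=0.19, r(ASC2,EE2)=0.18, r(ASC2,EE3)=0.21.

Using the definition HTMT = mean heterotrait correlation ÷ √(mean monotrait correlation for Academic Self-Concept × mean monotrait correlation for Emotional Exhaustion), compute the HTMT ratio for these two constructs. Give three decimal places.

Mean heterotrait r = 0.99/6 = 0.1650.
Mean within-ASC = 0.66/1 = 0.6600; mean within-EE = 1.55/3 = 0.5167.
Geometric mean = √(0.6600 × 0.5167) = 0.5840.
HTMT = 0.1650 / 0.5840 = 0.283.

0.283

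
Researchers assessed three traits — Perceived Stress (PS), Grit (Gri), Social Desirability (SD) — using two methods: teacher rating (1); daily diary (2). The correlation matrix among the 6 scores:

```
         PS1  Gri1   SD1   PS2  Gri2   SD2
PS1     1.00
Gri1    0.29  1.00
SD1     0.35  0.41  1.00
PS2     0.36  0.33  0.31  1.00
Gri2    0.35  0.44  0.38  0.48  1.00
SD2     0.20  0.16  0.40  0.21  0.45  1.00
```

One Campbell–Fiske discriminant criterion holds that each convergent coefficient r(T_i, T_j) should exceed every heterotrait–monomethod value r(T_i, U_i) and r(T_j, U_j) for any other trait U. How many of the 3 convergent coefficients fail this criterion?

3

Convergent coefficients and their comparison sets:
PS (methods 1·2): 0.36 vs {0.29, 0.48, 0.35, 0.21} → fail.
Gri (methods 1·2): 0.44 vs {0.29, 0.48, 0.41, 0.45} → fail.
SD (methods 1·2): 0.40 vs {0.35, 0.21, 0.41, 0.45} → fail.
3 of 3 fail.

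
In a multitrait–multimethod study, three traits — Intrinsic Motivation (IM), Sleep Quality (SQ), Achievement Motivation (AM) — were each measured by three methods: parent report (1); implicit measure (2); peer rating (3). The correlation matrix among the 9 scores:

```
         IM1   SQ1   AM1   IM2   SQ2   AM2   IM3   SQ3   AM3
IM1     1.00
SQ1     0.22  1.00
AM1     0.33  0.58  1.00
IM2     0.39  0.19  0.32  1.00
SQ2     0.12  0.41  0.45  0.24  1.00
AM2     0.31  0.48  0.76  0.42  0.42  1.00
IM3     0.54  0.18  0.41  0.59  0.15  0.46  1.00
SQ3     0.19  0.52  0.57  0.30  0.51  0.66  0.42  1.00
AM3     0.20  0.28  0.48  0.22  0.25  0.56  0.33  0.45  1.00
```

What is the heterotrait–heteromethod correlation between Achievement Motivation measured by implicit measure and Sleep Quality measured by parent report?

0.48

Different traits and methods: r(AM2, SQ1) = 0.48.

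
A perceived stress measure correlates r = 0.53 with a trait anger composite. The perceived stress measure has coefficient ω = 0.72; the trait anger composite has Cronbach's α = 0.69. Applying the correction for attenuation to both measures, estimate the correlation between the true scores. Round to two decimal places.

0.75

r_true = r_obs / √(r_xx · r_yy) = 0.53 / √(0.72 × 0.69) = 0.53 / √0.4968 = 0.53 / 0.7048 ≈ 0.75.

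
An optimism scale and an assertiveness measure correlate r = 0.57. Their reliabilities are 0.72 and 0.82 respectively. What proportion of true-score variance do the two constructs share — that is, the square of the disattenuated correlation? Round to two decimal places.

Disattenuated r = 0.57 / √(0.72 × 0.82) = 0.57 / 0.7684 = 0.7418.
Shared true-score variance = 0.7418² = 0.5503 ≈ 0.55.

0.55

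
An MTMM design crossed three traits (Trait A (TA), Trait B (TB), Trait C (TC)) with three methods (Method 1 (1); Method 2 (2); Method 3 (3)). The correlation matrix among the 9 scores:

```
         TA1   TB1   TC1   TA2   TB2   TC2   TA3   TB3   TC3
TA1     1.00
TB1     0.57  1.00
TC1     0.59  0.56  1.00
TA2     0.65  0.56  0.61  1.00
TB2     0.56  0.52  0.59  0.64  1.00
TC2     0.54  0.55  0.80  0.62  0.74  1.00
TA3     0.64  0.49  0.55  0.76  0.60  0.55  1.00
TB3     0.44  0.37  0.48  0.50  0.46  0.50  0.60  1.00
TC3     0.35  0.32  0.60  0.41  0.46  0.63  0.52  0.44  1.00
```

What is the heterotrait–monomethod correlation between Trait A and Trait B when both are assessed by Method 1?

0.57

Different traits, same method: r(TA1, TB1) = 0.57.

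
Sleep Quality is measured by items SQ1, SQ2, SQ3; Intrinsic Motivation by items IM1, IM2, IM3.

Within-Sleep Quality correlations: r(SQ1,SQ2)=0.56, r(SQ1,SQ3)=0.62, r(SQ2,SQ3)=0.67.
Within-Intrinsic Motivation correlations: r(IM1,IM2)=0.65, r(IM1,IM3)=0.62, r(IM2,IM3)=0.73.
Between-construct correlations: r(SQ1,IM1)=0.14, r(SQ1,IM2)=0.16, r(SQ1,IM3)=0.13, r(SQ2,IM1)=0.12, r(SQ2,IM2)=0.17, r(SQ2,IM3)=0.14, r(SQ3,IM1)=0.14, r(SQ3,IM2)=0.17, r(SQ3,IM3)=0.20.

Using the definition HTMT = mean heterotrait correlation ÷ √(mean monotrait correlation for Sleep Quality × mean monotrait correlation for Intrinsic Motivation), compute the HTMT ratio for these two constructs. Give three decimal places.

0.237

Mean between = 1.37/9 = 0.1522.
Mean within-SQ = 1.85/3 = 0.6167; mean within-IM = 2.00/3 = 0.6667.
Geometric mean = √(0.6167 × 0.6667) = 0.6412.
HTMT = 0.1522 / 0.6412 = 0.237.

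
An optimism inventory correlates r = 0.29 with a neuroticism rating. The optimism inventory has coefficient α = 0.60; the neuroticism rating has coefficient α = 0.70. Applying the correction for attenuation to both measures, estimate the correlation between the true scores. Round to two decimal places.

r_true = r_obs / √(r_xx · r_yy) = 0.29 / √(0.60 × 0.70) = 0.29 / √0.4200 = 0.29 / 0.6481 ≈ 0.45.

0.45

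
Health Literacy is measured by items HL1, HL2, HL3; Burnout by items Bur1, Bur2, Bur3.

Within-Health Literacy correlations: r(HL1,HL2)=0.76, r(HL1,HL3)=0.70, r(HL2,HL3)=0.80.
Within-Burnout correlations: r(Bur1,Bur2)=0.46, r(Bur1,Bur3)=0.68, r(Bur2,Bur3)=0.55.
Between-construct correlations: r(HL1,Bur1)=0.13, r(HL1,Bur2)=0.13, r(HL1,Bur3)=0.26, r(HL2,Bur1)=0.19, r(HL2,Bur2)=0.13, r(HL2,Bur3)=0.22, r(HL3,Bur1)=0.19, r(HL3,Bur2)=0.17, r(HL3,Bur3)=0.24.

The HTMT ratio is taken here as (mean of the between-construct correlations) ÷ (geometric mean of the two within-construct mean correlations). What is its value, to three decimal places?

0.283

Between-construct mean = 1.66/9 = 0.1844.
Mean within-HL = 2.26/3 = 0.7533; mean within-Bur = 1.69/3 = 0.5633.
Geometric mean = √(0.7533 × 0.5633) = 0.6514.
HTMT = 0.1844 / 0.6514 = 0.283.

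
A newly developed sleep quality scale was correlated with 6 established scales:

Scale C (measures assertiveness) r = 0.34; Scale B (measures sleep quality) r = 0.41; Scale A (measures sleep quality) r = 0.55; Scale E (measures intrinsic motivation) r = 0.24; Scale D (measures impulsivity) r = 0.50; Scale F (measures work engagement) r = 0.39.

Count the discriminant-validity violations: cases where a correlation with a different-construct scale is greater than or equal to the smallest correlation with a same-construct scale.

1

Convergent (same construct = sleep quality): Scale B, Scale A.
Smallest convergent = 0.41. Discriminant values: 0.34, 0.24, 0.50, 0.39; count ≥ 0.41 → 1.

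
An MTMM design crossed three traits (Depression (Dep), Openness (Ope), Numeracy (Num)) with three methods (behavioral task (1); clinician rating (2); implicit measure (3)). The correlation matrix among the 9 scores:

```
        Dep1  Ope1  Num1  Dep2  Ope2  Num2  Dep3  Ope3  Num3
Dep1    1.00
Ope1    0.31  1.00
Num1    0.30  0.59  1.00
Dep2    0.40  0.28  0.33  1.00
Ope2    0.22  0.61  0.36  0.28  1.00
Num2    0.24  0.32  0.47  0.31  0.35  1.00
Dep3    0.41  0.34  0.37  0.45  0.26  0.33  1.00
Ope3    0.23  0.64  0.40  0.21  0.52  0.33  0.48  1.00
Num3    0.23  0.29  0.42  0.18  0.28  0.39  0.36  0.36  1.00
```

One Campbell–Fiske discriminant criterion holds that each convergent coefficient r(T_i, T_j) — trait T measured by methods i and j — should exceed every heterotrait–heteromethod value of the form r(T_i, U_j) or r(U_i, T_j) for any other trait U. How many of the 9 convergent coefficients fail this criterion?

0

Each convergent coefficient versus the relevant comparison correlations:
Dep (methods 1·2): 0.40 vs {0.22, 0.28, 0.24, 0.33} → pass.
Dep (methods 1·3): 0.41 vs {0.23, 0.34, 0.23, 0.37} → pass.
Dep (methods 2·3): 0.45 vs {0.21, 0.26, 0.18, 0.33} → pass.
Ope (methods 1·2): 0.61 vs {0.28, 0.22, 0.32, 0.36} → pass.
Ope (methods 1·3): 0.64 vs {0.34, 0.23, 0.29, 0.40} → pass.
Ope (methods 2·3): 0.52 vs {0.26, 0.21, 0.28, 0.33} → pass.
Num (methods 1·2): 0.47 vs {0.33, 0.24, 0.36, 0.32} → pass.
Num (methods 1·3): 0.42 vs {0.37, 0.23, 0.40, 0.29} → pass.
Num (methods 2·3): 0.39 vs {0.33, 0.18, 0.33, 0.28} → pass.
0 of 9 fail.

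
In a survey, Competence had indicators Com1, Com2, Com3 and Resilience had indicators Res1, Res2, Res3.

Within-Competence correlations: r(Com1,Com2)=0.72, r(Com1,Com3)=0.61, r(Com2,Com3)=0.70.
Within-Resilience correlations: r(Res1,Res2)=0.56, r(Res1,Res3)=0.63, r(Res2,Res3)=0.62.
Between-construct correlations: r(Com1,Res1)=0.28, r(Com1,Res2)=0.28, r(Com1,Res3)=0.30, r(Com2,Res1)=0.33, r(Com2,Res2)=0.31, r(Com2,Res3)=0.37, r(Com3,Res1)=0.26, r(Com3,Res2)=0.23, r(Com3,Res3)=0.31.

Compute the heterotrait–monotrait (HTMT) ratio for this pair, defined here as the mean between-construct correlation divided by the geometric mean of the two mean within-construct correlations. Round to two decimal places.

0.46

Between-construct mean = 2.67/9 = 0.2967.
Mean within-Com = 2.03/3 = 0.6767; mean within-Res = 1.81/3 = 0.6033.
Geometric mean = √(0.6767 × 0.6033) = 0.6389.
HTMT = 0.2967 / 0.6389 = 0.46.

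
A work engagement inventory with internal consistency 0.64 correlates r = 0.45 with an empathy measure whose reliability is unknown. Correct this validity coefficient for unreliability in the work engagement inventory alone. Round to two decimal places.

0.56

Single correction: r_c = r_obs / √r_xx = 0.45 / √0.64 = 0.45 / 0.8000 ≈ 0.56.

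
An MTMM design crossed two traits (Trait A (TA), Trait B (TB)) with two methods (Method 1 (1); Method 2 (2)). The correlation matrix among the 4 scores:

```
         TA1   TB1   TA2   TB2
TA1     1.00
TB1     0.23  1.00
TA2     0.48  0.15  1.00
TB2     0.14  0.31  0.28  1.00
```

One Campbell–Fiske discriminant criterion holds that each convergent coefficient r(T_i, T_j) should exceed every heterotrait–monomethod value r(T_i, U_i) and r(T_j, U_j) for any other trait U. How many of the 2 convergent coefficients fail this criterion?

Checking each validity diagonal entry against its comparison values:
TA (methods 1·2): 0.48 vs {0.23, 0.28} → pass.
TB (methods 1·2): 0.31 vs {0.23, 0.28} → pass.
0 of 2 fail.

0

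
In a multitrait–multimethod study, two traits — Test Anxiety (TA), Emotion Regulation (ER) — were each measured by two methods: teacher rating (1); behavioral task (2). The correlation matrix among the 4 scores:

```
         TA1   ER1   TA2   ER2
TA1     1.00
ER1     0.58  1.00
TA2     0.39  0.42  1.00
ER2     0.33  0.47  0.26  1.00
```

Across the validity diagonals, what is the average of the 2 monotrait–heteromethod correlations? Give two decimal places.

Convergent values: 0.39, 0.47; mean = 0.86/2 = 0.43.

0.43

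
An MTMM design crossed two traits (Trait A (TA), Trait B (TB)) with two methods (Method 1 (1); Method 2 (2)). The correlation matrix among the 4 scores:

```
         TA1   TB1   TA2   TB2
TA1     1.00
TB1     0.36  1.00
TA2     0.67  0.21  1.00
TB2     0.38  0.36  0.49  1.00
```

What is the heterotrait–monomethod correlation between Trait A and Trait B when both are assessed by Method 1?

Different traits, same method: r(TA1, TB1) = 0.36.

0.36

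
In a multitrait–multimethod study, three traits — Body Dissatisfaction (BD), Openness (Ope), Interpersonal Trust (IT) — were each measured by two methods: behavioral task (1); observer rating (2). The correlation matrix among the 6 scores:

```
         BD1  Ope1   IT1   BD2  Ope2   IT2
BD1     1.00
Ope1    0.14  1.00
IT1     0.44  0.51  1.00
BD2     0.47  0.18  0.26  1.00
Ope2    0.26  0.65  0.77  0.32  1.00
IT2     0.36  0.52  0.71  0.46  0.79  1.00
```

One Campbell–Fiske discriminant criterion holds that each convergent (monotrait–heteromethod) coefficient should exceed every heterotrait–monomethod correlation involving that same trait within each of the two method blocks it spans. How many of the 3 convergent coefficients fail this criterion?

Each convergent coefficient versus the relevant comparison correlations:
BD (methods 1·2): 0.47 vs {0.14, 0.32, 0.44, 0.46} → pass.
Ope (methods 1·2): 0.65 vs {0.14, 0.32, 0.51, 0.79} → fail.
IT (methods 1·2): 0.71 vs {0.44, 0.46, 0.51, 0.79} → fail.
2 of 3 fail.

2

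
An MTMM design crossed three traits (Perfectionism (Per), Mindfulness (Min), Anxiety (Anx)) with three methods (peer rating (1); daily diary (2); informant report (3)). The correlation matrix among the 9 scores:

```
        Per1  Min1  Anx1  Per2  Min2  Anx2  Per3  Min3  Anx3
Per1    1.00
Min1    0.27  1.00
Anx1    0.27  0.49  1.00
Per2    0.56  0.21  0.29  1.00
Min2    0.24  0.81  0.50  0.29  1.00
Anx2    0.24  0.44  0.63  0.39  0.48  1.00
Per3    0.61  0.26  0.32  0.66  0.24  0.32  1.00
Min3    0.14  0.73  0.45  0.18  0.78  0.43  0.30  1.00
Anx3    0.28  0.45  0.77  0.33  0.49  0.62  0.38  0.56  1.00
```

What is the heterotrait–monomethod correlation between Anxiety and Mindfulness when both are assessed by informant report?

0.56

Different traits, same method: r(Anx3, Min3) = 0.56.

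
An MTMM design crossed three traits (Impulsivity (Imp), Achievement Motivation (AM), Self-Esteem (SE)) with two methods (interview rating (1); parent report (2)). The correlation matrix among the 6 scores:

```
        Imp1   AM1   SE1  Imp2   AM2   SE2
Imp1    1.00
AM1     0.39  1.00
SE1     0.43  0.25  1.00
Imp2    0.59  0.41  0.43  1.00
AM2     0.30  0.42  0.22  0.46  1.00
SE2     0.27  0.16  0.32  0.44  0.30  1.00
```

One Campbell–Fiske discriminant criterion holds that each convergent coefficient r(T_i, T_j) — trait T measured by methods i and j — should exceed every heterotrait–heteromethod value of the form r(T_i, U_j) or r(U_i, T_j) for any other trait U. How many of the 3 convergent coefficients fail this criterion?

Convergent coefficients and their comparison sets:
Imp (methods 1·2): 0.59 vs {0.30, 0.41, 0.27, 0.43} → pass.
AM (methods 1·2): 0.42 vs {0.41, 0.30, 0.16, 0.22} → pass.
SE (methods 1·2): 0.32 vs {0.43, 0.27, 0.22, 0.16} → fail.
1 of 3 fail.

1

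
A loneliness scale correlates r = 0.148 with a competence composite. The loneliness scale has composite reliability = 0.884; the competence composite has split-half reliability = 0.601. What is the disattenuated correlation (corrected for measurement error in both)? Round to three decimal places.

r_true = r_obs / √(r_xx · r_yy) = 0.148 / √(0.884 × 0.601) = 0.148 / √0.531284 = 0.148 / 0.7289 ≈ 0.203.

0.203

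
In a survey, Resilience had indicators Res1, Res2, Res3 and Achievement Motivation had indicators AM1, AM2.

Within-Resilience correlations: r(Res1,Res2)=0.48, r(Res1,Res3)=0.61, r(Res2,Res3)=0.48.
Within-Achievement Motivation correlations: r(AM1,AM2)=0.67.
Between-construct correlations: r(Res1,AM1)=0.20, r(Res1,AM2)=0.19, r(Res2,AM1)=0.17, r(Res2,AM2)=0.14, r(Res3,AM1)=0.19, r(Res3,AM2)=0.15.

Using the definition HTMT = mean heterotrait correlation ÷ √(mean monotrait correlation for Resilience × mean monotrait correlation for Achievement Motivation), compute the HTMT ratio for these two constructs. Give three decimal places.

0.293

Mean between = 1.04/6 = 0.1733.
Mean within-Res = 1.57/3 = 0.5233; mean within-AM = 0.67/1 = 0.6700.
Geometric mean = √(0.5233 × 0.6700) = 0.5921.
HTMT = 0.1733 / 0.5921 = 0.293.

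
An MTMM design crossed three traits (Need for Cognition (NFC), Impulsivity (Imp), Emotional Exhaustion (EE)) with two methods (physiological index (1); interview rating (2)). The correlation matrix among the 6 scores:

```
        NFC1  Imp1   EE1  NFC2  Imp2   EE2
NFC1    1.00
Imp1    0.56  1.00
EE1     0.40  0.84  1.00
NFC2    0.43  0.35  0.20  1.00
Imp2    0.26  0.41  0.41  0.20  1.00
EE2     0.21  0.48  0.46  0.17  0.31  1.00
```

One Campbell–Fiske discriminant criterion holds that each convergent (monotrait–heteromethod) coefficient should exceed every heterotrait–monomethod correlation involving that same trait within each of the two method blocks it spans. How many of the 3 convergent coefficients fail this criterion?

3

Each convergent coefficient versus the relevant comparison correlations:
NFC (methods 1·2): 0.43 vs {0.56, 0.20, 0.40, 0.17} → fail.
Imp (methods 1·2): 0.41 vs {0.56, 0.20, 0.84, 0.31} → fail.
EE (methods 1·2): 0.46 vs {0.40, 0.17, 0.84, 0.31} → fail.
3 of 3 fail.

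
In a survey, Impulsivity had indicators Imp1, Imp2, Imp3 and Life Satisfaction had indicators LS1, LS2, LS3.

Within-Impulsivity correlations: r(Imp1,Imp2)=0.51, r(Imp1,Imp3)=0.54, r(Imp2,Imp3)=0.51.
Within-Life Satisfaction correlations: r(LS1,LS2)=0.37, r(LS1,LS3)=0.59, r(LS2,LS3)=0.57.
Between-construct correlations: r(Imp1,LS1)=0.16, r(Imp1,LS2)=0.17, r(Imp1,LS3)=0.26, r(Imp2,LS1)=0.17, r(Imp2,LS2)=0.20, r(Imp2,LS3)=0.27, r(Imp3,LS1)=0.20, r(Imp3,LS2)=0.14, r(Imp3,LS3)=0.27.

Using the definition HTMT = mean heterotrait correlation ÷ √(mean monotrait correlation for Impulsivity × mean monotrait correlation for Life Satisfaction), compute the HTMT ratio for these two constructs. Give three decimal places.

Between-construct mean = 1.84/9 = 0.2044.
Mean within-Imp = 1.56/3 = 0.5200; mean within-LS = 1.53/3 = 0.5100.
Geometric mean = √(0.5200 × 0.5100) = 0.5150.
HTMT = 0.2044 / 0.5150 = 0.397.

0.397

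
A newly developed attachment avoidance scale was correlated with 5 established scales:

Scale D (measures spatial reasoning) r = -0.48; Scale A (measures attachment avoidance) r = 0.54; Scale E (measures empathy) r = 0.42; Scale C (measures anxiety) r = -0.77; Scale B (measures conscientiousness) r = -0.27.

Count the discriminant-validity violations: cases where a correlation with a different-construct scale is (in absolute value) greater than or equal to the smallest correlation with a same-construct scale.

1

Convergent (same construct = attachment avoidance): Scale A.
Smallest convergent = 0.54. Discriminant |r|: 0.48, 0.42, 0.77, 0.27; count ≥ 0.54 → 1.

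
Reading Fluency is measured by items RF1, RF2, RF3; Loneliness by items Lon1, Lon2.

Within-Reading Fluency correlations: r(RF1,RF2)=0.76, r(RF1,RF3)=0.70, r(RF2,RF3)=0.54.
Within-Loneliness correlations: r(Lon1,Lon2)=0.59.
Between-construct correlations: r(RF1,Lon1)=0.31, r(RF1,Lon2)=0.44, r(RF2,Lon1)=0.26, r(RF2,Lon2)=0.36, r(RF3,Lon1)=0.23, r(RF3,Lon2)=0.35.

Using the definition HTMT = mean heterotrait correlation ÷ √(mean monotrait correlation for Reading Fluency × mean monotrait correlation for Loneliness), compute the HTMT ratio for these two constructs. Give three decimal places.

0.518

Mean heterotrait r = 1.95/6 = 0.3250.
Mean within-RF = 2.00/3 = 0.6667; mean within-Lon = 0.59/1 = 0.5900.
Geometric mean = √(0.6667 × 0.5900) = 0.6272.
HTMT = 0.3250 / 0.6272 = 0.518.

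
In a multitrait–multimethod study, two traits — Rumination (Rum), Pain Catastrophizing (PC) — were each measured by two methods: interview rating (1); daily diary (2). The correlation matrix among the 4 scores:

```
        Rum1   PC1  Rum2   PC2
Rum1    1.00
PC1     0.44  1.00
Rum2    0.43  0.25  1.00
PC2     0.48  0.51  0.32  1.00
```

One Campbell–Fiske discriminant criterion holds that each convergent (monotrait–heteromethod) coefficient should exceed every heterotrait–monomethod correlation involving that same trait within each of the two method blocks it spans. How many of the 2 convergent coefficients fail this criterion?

1

Each convergent coefficient versus the relevant comparison correlations:
Rum (methods 1·2): 0.43 vs {0.44, 0.32} → fail.
PC (methods 1·2): 0.51 vs {0.44, 0.32} → pass.
1 of 2 fail.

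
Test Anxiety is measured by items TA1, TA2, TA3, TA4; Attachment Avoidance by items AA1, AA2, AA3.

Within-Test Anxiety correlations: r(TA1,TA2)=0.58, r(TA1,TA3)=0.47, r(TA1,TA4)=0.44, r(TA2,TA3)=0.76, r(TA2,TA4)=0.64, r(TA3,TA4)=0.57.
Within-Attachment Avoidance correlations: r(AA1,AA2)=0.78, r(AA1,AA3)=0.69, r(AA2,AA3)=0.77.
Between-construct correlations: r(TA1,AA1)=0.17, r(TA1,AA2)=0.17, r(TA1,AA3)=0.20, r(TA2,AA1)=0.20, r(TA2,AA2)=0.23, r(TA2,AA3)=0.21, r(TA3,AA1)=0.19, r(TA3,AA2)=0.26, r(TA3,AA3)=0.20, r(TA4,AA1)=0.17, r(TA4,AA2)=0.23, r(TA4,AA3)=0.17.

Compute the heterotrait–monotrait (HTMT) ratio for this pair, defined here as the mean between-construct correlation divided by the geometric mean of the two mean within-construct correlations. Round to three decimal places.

Mean heterotrait r = 2.40/12 = 0.2000.
Mean within-TA = 3.46/6 = 0.5767; mean within-AA = 2.24/3 = 0.7467.
Geometric mean = √(0.5767 × 0.7467) = 0.6562.
HTMT = 0.2000 / 0.6562 = 0.305.

0.305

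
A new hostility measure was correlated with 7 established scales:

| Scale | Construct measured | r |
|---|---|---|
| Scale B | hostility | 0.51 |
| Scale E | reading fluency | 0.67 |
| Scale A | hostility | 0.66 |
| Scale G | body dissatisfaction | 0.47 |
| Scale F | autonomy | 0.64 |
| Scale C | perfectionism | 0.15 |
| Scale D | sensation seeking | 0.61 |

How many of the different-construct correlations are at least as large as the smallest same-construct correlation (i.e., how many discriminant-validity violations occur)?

3

Convergent (same construct = hostility): Scale B, Scale A.
Smallest convergent = 0.51. Discriminant values: 0.67, 0.47, 0.64, 0.15, 0.61; count ≥ 0.51 → 3.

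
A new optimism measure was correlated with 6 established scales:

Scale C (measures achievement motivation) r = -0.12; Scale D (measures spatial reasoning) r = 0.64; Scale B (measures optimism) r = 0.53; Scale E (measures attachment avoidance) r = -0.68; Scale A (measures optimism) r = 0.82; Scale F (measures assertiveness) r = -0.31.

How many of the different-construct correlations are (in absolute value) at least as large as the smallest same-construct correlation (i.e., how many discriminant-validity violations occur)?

Convergent (same construct = optimism): Scale B, Scale A.
Smallest convergent = 0.53. Discriminant |r|: 0.12, 0.64, 0.68, 0.31; count ≥ 0.53 → 2.

2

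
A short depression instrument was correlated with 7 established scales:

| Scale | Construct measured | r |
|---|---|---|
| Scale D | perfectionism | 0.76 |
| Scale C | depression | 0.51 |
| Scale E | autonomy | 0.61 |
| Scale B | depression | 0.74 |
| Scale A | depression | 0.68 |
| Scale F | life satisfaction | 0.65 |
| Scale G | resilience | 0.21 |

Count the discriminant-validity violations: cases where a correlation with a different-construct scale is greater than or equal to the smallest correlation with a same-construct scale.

3

Convergent (same construct = depression): Scale C, Scale B, Scale A.
Smallest convergent = 0.51. Discriminant values: 0.76, 0.61, 0.65, 0.21; count ≥ 0.51 → 3.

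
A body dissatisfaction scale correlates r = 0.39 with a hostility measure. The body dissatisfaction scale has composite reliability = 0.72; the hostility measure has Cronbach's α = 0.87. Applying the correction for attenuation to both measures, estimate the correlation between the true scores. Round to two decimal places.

0.49

r_true = r_obs / √(r_xx · r_yy) = 0.39 / √(0.72 × 0.87) = 0.39 / √0.6264 = 0.39 / 0.7915 ≈ 0.49.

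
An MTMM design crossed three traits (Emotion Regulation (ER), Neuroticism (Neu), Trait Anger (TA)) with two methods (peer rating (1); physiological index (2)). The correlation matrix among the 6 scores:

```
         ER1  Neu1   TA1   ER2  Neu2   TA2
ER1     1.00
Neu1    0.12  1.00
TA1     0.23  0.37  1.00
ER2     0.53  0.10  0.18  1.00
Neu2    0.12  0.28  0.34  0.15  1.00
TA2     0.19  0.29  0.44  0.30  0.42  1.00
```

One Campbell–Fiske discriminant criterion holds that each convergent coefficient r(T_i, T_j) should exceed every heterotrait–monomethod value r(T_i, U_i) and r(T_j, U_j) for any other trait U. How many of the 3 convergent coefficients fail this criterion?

1

Each convergent coefficient versus the relevant comparison correlations:
ER (methods 1·2): 0.53 vs {0.12, 0.15, 0.23, 0.30} → pass.
Neu (methods 1·2): 0.28 vs {0.12, 0.15, 0.37, 0.42} → fail.
TA (methods 1·2): 0.44 vs {0.23, 0.30, 0.37, 0.42} → pass.
1 of 3 fail.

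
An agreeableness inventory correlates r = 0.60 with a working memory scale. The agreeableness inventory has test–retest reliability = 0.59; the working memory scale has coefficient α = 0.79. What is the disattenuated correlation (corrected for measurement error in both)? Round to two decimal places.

r_true = r_obs / √(r_xx · r_yy) = 0.60 / √(0.59 × 0.79) = 0.60 / √0.4661 = 0.60 / 0.6827 ≈ 0.88.

0.88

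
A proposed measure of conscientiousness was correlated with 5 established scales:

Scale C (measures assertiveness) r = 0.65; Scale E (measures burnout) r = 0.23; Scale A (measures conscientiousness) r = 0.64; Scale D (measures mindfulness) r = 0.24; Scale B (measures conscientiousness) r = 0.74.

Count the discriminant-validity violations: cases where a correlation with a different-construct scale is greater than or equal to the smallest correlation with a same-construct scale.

Convergent (same construct = conscientiousness): Scale A, Scale B.
Smallest convergent = 0.64. Discriminant values: 0.65, 0.23, 0.24; count ≥ 0.64 → 1.

1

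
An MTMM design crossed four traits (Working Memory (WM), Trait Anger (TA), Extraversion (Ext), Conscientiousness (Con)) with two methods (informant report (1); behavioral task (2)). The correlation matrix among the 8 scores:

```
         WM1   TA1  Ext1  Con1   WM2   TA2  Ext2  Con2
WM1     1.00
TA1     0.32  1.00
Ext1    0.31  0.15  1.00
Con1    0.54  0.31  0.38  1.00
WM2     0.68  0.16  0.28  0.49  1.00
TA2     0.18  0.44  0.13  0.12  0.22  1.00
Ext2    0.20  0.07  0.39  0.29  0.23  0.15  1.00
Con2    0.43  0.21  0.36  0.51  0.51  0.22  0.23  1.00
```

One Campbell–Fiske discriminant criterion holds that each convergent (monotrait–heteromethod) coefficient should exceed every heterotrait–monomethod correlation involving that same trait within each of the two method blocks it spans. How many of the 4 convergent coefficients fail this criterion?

1

Checking each validity diagonal entry against its comparison values:
WM (methods 1·2): 0.68 vs {0.32, 0.22, 0.31, 0.23, 0.54, 0.51} → pass.
TA (methods 1·2): 0.44 vs {0.32, 0.22, 0.15, 0.15, 0.31, 0.22} → pass.
Ext (methods 1·2): 0.39 vs {0.31, 0.23, 0.15, 0.15, 0.38, 0.23} → pass.
Con (methods 1·2): 0.51 vs {0.54, 0.51, 0.31, 0.22, 0.38, 0.23} → fail.
1 of 4 fail.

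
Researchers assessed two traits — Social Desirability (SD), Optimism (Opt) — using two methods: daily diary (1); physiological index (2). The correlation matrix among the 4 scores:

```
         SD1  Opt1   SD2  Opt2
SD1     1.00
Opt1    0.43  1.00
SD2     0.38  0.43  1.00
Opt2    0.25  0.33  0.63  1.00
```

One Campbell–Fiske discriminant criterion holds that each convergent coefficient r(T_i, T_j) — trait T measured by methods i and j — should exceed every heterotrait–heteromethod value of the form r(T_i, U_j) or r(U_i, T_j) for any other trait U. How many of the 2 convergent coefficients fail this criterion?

2

Convergent coefficients and their comparison sets:
SD (methods 1·2): 0.38 vs {0.25, 0.43} → fail.
Opt (methods 1·2): 0.33 vs {0.43, 0.25} → fail.
2 of 2 fail.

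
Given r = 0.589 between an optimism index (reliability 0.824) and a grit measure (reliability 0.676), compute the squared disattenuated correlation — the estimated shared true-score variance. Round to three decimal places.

Disattenuated r = 0.589 / √(0.824 × 0.676) = 0.589 / 0.7463 = 0.7892.
Shared true-score variance = 0.7892² = 0.6228 ≈ 0.623.

0.623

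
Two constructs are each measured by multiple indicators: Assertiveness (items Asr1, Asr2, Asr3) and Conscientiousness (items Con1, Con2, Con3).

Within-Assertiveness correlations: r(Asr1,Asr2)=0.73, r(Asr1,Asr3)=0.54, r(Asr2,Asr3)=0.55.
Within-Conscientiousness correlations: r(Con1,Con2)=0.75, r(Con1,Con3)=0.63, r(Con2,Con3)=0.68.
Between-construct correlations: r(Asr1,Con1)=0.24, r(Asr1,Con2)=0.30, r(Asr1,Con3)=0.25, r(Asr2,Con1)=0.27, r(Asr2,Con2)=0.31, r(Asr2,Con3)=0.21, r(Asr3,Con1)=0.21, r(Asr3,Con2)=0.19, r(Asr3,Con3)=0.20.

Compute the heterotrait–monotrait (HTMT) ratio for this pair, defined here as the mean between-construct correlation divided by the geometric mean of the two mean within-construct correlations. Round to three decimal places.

Mean between = 2.18/9 = 0.2422.
Mean within-Asr = 1.82/3 = 0.6067; mean within-Con = 2.06/3 = 0.6867.
Geometric mean = √(0.6067 × 0.6867) = 0.6455.
HTMT = 0.2422 / 0.6455 = 0.375.

0.375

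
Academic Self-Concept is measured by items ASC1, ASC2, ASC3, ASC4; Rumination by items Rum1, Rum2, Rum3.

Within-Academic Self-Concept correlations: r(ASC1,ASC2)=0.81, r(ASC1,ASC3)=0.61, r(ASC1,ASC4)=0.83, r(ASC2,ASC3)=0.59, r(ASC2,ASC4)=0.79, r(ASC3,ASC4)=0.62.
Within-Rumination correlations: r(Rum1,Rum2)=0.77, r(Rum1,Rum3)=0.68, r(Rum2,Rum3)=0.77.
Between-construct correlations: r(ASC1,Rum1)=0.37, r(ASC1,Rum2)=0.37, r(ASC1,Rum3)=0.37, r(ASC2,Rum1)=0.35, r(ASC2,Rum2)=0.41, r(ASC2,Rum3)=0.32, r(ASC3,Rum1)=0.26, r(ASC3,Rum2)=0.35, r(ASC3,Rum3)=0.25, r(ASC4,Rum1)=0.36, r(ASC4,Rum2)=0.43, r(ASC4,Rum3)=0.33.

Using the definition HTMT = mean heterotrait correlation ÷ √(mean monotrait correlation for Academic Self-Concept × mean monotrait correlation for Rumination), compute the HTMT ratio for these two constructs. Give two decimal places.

0.48

Mean heterotrait r = 4.17/12 = 0.3475.
Mean within-ASC = 4.25/6 = 0.7083; mean within-Rum = 2.22/3 = 0.7400.
Geometric mean = √(0.7083 × 0.7400) = 0.7240.
HTMT = 0.3475 / 0.7240 = 0.48.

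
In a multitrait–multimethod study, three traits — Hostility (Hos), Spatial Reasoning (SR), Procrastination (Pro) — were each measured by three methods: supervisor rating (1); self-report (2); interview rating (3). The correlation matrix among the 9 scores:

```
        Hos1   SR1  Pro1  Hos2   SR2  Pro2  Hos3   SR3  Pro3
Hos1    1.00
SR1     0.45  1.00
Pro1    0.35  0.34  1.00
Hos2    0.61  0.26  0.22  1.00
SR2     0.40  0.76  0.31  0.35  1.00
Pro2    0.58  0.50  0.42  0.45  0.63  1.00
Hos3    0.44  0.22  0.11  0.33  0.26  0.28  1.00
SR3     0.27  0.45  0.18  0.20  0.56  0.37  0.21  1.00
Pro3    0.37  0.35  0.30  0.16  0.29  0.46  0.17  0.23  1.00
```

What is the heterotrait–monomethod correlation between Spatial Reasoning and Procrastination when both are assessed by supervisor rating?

Different traits, same method: r(SR1, Pro1) = 0.34.

0.34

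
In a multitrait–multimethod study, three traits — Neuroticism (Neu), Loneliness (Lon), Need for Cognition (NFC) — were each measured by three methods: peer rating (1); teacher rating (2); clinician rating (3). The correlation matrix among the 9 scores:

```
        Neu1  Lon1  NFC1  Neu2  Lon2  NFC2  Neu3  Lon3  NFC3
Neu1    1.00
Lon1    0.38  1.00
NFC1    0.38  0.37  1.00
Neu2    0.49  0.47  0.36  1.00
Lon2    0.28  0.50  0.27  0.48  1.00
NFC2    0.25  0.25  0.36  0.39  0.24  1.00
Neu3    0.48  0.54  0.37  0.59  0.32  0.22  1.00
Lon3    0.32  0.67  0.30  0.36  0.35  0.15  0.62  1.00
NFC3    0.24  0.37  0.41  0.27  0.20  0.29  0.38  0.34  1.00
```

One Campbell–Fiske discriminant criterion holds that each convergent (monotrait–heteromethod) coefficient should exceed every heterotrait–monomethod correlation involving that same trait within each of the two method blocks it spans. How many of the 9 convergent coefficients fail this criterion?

5

Convergent coefficients and their comparison sets:
Neu (methods 1·2): 0.49 vs {0.38, 0.48, 0.38, 0.39} → pass.
Neu (methods 1·3): 0.48 vs {0.38, 0.62, 0.38, 0.38} → fail.
Neu (methods 2·3): 0.59 vs {0.48, 0.62, 0.39, 0.38} → fail.
Lon (methods 1·2): 0.50 vs {0.38, 0.48, 0.37, 0.24} → pass.
Lon (methods 1·3): 0.67 vs {0.38, 0.62, 0.37, 0.34} → pass.
Lon (methods 2·3): 0.35 vs {0.48, 0.62, 0.24, 0.34} → fail.
NFC (methods 1·2): 0.36 vs {0.38, 0.39, 0.37, 0.24} → fail.
NFC (methods 1·3): 0.41 vs {0.38, 0.38, 0.37, 0.34} → pass.
NFC (methods 2·3): 0.29 vs {0.39, 0.38, 0.24, 0.34} → fail.
5 of 9 fail.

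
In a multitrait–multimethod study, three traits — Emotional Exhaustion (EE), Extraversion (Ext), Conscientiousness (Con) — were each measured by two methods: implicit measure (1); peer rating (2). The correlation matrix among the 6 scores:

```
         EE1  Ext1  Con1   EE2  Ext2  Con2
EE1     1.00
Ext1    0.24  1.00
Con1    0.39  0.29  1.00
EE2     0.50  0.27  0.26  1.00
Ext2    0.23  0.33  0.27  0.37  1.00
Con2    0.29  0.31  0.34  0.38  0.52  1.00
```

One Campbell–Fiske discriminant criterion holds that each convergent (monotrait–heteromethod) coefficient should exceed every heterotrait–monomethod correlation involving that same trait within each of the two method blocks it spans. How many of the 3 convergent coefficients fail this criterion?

2

Each convergent coefficient versus the relevant comparison correlations:
EE (methods 1·2): 0.50 vs {0.24, 0.37, 0.39, 0.38} → pass.
Ext (methods 1·2): 0.33 vs {0.24, 0.37, 0.29, 0.52} → fail.
Con (methods 1·2): 0.34 vs {0.39, 0.38, 0.29, 0.52} → fail.
2 of 3 fail.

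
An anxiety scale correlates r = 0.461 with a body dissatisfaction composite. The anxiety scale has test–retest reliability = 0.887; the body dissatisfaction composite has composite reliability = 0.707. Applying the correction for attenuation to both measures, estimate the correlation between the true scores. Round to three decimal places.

r_true = r_obs / √(r_xx · r_yy) = 0.461 / √(0.887 × 0.707) = 0.461 / √0.627109 = 0.461 / 0.7919 ≈ 0.582.

0.582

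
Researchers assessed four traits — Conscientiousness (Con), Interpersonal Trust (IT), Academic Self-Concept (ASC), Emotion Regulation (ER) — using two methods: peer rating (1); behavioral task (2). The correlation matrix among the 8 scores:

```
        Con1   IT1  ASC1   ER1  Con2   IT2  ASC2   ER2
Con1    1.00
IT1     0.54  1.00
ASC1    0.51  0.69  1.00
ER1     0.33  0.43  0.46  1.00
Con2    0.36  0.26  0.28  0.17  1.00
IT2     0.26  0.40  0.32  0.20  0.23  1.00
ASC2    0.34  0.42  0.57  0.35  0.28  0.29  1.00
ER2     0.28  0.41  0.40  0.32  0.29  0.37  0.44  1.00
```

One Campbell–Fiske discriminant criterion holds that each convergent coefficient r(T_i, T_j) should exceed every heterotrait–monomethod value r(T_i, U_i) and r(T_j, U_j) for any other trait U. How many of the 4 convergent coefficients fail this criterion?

4

Each convergent coefficient versus the relevant comparison correlations:
Con (methods 1·2): 0.36 vs {0.54, 0.23, 0.51, 0.28, 0.33, 0.29} → fail.
IT (methods 1·2): 0.40 vs {0.54, 0.23, 0.69, 0.29, 0.43, 0.37} → fail.
ASC (methods 1·2): 0.57 vs {0.51, 0.28, 0.69, 0.29, 0.46, 0.44} → fail.
ER (methods 1·2): 0.32 vs {0.33, 0.29, 0.43, 0.37, 0.46, 0.44} → fail.
4 of 4 fail.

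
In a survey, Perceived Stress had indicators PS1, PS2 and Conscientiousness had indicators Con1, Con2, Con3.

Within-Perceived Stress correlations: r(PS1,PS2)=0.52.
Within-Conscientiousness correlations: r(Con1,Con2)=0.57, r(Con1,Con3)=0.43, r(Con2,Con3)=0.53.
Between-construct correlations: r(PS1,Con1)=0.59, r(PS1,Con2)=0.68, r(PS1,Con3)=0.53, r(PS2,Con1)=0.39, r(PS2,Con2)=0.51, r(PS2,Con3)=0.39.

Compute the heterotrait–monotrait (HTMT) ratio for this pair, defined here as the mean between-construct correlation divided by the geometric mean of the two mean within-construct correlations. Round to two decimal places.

Mean heterotrait r = 3.09/6 = 0.5150.
Mean within-PS = 0.52/1 = 0.5200; mean within-Con = 1.53/3 = 0.5100.
Geometric mean = √(0.5200 × 0.5100) = 0.5150.
HTMT = 0.5150 / 0.5150 = 1.00.

1.00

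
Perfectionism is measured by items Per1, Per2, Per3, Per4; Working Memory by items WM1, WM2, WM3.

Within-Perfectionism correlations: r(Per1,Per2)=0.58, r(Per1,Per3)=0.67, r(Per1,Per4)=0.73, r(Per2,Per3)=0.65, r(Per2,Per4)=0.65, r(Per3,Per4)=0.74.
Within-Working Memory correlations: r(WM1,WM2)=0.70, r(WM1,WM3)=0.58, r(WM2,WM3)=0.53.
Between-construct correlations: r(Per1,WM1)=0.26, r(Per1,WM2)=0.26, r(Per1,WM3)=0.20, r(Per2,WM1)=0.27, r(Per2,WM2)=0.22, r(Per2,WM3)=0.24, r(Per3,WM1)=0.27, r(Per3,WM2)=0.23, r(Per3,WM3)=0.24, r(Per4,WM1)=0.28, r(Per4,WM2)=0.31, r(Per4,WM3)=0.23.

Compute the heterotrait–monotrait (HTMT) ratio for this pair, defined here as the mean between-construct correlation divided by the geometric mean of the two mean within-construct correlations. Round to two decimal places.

Mean heterotrait r = 3.01/12 = 0.2508.
Mean within-Per = 4.02/6 = 0.6700; mean within-WM = 1.81/3 = 0.6033.
Geometric mean = √(0.6700 × 0.6033) = 0.6358.
HTMT = 0.2508 / 0.6358 = 0.39.

0.39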